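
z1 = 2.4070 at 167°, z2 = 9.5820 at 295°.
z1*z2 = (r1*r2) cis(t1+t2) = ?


r = 2.4070 * 9.5820 = 23.0639
theta = 167° + 295° = 462° = 102° (mod 360)

23.0639 cis(102°)


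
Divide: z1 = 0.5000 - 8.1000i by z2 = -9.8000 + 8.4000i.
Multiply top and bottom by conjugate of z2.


Conjugate of z2 = -9.8000 - 8.4000i
Numerator: (0.5000 - 8.1000i)(-9.8000 - 8.4000i) = -72.9400 + 75.1800i
Denominator: (-9.8)^2 + 8.4^2 = 166.6
Result = (-72.9400 + 75.1800i)/166.6

-0.4378 + 0.4513i


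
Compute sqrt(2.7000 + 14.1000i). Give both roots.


|z| = sqrt(7.29+198.81) = 14.3562
sqrt((|z|+a)/2) = sqrt((14.3562+2.7)/2) = sqrt(8.5281) = 2.9203
sqrt((|z|-a)/2) = sqrt((14.3562-2.7)/2) = sqrt(5.8281) = 2.4141

±(2.9203 + 2.4141i) i.e. 2.9203 + 2.4141i and -2.9203 - 2.4141i


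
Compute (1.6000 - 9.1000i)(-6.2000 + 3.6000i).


Real = 1.6*(-6.2) - (-9.1)*3.6 = -9.92 - (-32.76) = 22.84
Imag = 1.6*3.6 - (6.2)*(-9.1) = 5.76 + 56.42 = 62.18

22.8400 + 62.1800i


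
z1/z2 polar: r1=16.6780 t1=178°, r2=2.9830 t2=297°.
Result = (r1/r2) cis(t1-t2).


r = 16.6780 / 2.9830 = 5.5910
theta = 178° - 297° = -119° = 241° (mod 360)

5.5910 cis(241°)


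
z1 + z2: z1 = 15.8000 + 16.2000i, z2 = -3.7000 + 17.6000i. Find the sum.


Real: 15.8 - 3.7 = 12.1
Imag: 16.2 + 17.6 = 33.8

12.1000 + 33.8000i


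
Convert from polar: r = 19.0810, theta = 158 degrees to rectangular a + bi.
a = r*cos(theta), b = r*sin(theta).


a = 19.0810*cos(158°) = 19.0810*(-0.927184) = -17.6916
b = 19.0810*sin(158°) = 19.0810*0.37461 = 7.1479

-17.6916 + 7.1479i


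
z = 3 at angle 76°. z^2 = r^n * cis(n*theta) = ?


r^2 = 3^2 = 9
n*theta = 2*76° = 152° = 152° (mod 360)
a = 9*cos(152°) = -7.9465
b = 9*sin(152°) = 4.2252

9 cis(152°) = -7.9465 + 4.2252i


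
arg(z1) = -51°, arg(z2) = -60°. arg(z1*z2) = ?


arg(z1*z2) = -51° - 60° = -111°
Normalized to (-180°, 180°]: -111°

-111°


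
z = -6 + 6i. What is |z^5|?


|z| = sqrt(36+36) = sqrt(72) = 8.4853
|z^5| = |z|^5 = (sqrt(72))^5 = 72^2 * sqrt(72) = 5184*sqrt(72)

|z^5| = 5184*sqrt(72) ≈ 43987.6986


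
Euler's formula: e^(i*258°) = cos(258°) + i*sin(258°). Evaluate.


cos(258°) = -0.2079
sin(258°) = -0.9781

e^(i*258°) = -0.2079 - 0.9781i


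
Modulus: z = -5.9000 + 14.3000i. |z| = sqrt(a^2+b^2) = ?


|z| = sqrt((-5.9)^2 + 14.3^2) = sqrt(34.81 + 204.49) = sqrt(239.3) = 15.4693

|z| = 15.4693


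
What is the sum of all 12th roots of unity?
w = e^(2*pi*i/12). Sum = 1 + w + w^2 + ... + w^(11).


The sum of all 12th roots of unity is 0.
Geometric series: (1 - w^12)/(1 - w) = (1-1)/(1-w) = 0 since w^12 = 1, w ≠ 1.
Alternatively: coefficient of z^11 in z^12 - 1 is 0.

0


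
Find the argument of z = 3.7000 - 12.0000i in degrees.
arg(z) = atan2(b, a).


Re = 3.7, Im = -12
arg = atan2(-12, 3.7) = -72.8637 degrees

arg(z) = -72.8637 degrees


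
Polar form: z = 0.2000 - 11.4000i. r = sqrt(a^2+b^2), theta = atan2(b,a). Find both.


r = sqrt(0.04+129.96) = sqrt(130) = 11.4018
theta = atan2(-11.4, 0.2) = -88.9949 degrees

r = 11.4018, theta = -88.9949 degrees


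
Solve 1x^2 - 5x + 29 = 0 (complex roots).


disc = (-5)^2 - 4*1*29 = 25 - 116 = -91
sqrt(|disc|) = sqrt(91) = 9.5394
Real part = 5/(2*1) = 2.5000
Imag part = 9.5394/(2*1) = 4.7697

2.5000 ± 4.7697i


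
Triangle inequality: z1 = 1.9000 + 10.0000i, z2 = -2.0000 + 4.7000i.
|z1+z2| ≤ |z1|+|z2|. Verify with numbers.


|z1| = sqrt(1.9^2 + 10^2) = sqrt(103.61) = 10.1789
|z2| = sqrt((-2)^2 + 4.7^2) = sqrt(26.09) = 5.1078
z1+z2 = -0.1000 + 14.7000i
|z1+z2| = sqrt(216.1) = 14.7003
|z1|+|z2| = 10.1789 + 5.1078 = 15.2867

|z1+z2| = 14.7003 ≤ |z1|+|z2| = 15.2867 (verified)


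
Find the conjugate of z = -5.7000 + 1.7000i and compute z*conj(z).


z_bar = -5.7000 - 1.7000i
z*z_bar = (-5.7)^2 + 1.7^2 = 32.49 + 2.89 = 35.38

z_bar = -5.7000 - 1.7000i, z*z_bar = 35.38


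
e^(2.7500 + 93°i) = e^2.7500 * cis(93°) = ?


e^2.7500 = 15.6426
cos(93°) = -0.05234
sin(93°) = 0.99863
Real = 15.6426*(-0.05234) = -0.8187
Imag = 15.6426*0.99863 = 15.6212

-0.8187 + 15.6212i


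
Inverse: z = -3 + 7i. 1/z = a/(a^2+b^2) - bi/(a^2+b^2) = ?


|z|^2 = 9+49 = 58
1/z = (-3 - 7i)/58

1/z = -0.0517 - 0.1207i


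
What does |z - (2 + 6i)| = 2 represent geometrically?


|z - z0| = r is a circle with center z0 and radius r.
Center = (2, 6), radius = 2

Circle with center (2, 6) and radius 2


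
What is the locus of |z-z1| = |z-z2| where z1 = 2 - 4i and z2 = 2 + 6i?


Equal distances means the locus is the perpendicular bisector of z1 and z2.
Midpoint = ((2+2)/2, (-4+6)/2) = (2.0000, 1.0000)

Perpendicular bisector through (2.0000, 1.0000)


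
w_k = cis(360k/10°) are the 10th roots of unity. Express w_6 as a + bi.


Angle = 360*6/10 = 216°
a = cos(216°) = -0.8090
b = sin(216°) = -0.5878

-0.8090 - 0.5878i


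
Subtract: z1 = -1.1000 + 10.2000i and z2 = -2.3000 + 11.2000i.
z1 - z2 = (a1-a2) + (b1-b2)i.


Real: -1.1 + 2.3 = 1.2
Imag: 10.2 - 11.2 = -1

1.2000 - i


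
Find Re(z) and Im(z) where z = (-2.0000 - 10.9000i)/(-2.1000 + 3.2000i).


Multiply by conjugate: (-2.0000 - 10.9000i)(-2.1000 - 3.2000i) / ((-2.1)^2 + 3.2^2)
Numerator real = -2*(-2.1) - (10.9)*3.2 = -30.68
Numerator imag = -10.9*(-2.1) - (-2)*3.2 = 29.29
Denominator = 14.65
Re(z) = -30.68/14.65 = -2.0942
Im(z) = 29.29/14.65 = 1.9993

Re(z) = -2.0942, Im(z) = 1.9993


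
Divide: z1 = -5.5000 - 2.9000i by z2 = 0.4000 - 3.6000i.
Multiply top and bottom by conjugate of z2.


Conjugate of z2 = 0.4000 + 3.6000i
Numerator: (-5.5000 - 2.9000i)(0.4000 + 3.6000i) = 8.2400 - 20.9600i
Denominator: 0.4^2 + (-3.6)^2 = 13.12
Result = (8.2400 - 20.9600i)/13.12

0.6280 - 1.5976i


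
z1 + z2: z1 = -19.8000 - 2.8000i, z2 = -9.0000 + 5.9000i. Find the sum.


Real: -19.8 - 9 = -28.8
Imag: -2.8 + 5.9 = 3.1

-28.8000 + 3.1000i


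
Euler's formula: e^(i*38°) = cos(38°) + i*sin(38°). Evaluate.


cos(38°) = 0.7880
sin(38°) = 0.6157

e^(i*38°) = 0.7880 + 0.6157i


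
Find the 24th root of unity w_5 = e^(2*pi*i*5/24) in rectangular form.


Angle = 360*5/24 = 75°
a = cos(75°) = 0.2588
b = sin(75°) = 0.9659

0.2588 + 0.9659i


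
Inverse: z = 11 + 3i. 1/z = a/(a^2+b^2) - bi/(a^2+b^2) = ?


|z|^2 = 121+9 = 130
1/z = (11 - 3i)/130

1/z = 0.0846 - 0.0231i


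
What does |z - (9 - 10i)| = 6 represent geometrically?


|z - z0| = r is a circle with center z0 and radius r.
Center = (9, -10), radius = 6

Circle with center (9, -10) and radius 6


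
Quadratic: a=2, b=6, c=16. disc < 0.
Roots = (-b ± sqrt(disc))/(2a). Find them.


disc = 6^2 - 4*2*16 = 36 - 128 = -92
sqrt(|disc|) = sqrt(92) = 9.5917
Real part = -6/(2*2) = -1.5000
Imag part = 9.5917/(2*2) = 2.3979

-1.5000 ± 2.3979i


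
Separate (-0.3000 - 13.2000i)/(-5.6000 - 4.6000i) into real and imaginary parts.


Multiply by conjugate: (-0.3000 - 13.2000i)(-5.6000 + 4.6000i) / ((-5.6)^2 + (-4.6)^2)
Numerator real = -0.3*(-5.6) - (13.2)*(-4.6) = 62.4
Numerator imag = -13.2*(-5.6) - (-0.3)*(-4.6) = 72.54
Denominator = 52.52
Re(z) = 62.4/52.52 = 1.1881
Im(z) = 72.54/52.52 = 1.3812

Re(z) = 1.1881, Im(z) = 1.3812


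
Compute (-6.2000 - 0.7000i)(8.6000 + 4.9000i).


Real = -6.2*8.6 - (-0.7)*4.9 = -53.32 - (-3.43) = -49.89
Imag = -6.2*4.9 + 8.6*(-0.7) = -30.38 - (6.02) = -36.4

-49.8900 - 36.4000i


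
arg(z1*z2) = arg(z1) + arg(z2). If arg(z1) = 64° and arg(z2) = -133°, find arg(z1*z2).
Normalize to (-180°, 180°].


arg(z1*z2) = 64° - 133° = -69°
Normalized to (-180°, 180°]: -69°

-69°


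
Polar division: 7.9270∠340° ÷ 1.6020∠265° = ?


r = 7.9270 / 1.6020 = 4.9482
theta = 340° - 265° = 75° = 75° (mod 360)

4.9482 cis(75°)


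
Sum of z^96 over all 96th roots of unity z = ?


The roots are w_k = w^k with w = e^(2*pi*i/96), and (w^k)^96 = (w^96)^k.
So S = 1 + u + u^2 + ... + u^(95) with u = w^96.
96 = 1*96 + 0, so 96 is a multiple of 96 and u = (w^96)^1 = 1.
Every one of the 96 terms equals 1: S = 96

S = 96


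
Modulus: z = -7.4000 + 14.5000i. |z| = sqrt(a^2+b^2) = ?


|z| = sqrt((-7.4)^2 + 14.5^2) = sqrt(54.76 + 210.25) = sqrt(265.01) = 16.2791

|z| = 16.2791


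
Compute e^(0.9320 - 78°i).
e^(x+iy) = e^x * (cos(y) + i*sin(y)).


e^0.9320 = 2.5396
cos(-78°) = 0.2079
sin(-78°) = -0.97815
Real = 2.5396*0.2079 = 0.5280
Imag = 2.5396*(-0.97815) = -2.4841

0.5280 - 2.4841i


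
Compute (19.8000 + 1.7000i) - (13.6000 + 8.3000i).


Real: 19.8 - 13.6 = 6.2
Imag: 1.7 - 8.3 = -6.6

6.2000 - 6.6000i


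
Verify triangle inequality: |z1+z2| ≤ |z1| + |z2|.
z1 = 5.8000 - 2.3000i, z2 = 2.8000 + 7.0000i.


|z1| = sqrt(5.8^2 + (-2.3)^2) = sqrt(38.93) = 6.2394
|z2| = sqrt(2.8^2 + 7^2) = sqrt(56.84) = 7.5392
z1+z2 = 8.6000 + 4.7000i
|z1+z2| = sqrt(96.05) = 9.8005
|z1|+|z2| = 6.2394 + 7.5392 = 13.7786

|z1+z2| = 9.8005 ≤ |z1|+|z2| = 13.7786 (verified)


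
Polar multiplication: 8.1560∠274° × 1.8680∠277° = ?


r = 8.1560 * 1.8680 = 15.2354
theta = 274° + 277° = 551° = 191° (mod 360)

15.2354 cis(191°)


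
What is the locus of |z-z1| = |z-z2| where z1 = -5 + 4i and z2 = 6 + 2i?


Equal distances means the locus is the perpendicular bisector of z1 and z2.
Midpoint = ((-5+6)/2, (4+2)/2) = (0.5000, 3.0000)

Perpendicular bisector through (0.5000, 3.0000)


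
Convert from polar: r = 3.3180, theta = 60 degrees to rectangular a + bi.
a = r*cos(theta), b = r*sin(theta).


a = 3.3180*cos(60°) = 3.3180*0.5 = 1.6590
b = 3.3180*sin(60°) = 3.3180*0.86603 = 2.8735

1.6590 + 2.8735i


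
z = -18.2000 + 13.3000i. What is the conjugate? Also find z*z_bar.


z_bar = -18.2000 - 13.3000i
z*z_bar = (-18.2)^2 + 13.3^2 = 331.24 + 176.89 = 508.13

z_bar = -18.2000 - 13.3000i, z*z_bar = 508.13


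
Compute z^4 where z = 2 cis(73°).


r^4 = 2^4 = 16
n*theta = 4*73° = 292° = 292° (mod 360)
a = 16*cos(292°) = 5.9937
b = 16*sin(292°) = -14.8349

16 cis(292°) = 5.9937 - 14.8349i


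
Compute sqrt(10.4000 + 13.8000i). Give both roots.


|z| = sqrt(108.16+190.44) = 17.2800
sqrt((|z|+a)/2) = sqrt((17.2800+10.4)/2) = sqrt(13.8400) = 3.7202
sqrt((|z|-a)/2) = sqrt((17.2800-10.4)/2) = sqrt(3.4400) = 1.8547

±(3.7202 + 1.8547i) i.e. 3.7202 + 1.8547i and -3.7202 - 1.8547i


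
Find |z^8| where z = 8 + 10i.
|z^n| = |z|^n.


|z| = sqrt(64+100) = sqrt(164) = 12.8062
|z^8| = |z|^8 = (sqrt(164))^8 = 164^4 = 723394816

|z^8| = 723394816


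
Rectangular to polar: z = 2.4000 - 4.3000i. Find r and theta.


r = sqrt(5.76+18.49) = sqrt(24.25) = 4.9244
theta = atan2(-4.3, 2.4) = -60.8324 degrees

r = 4.9244, theta = -60.8324 degrees


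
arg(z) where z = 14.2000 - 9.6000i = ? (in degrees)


Re = 14.2, Im = -9.6
arg = atan2(-9.6, 14.2) = -34.0609 degrees

arg(z) = -34.0609 degrees


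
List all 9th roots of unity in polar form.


The 9th roots of unity are cis(360k/9°) for k=0..8
Angle step = 360/9 = 40°
Primitive root: cis(40°)
Primitive root = 0.7660 + 0.6428i

9 roots at angles: 0°, 40°, 80°, 120°, 160°, 200°, 240°, 280°, 320°


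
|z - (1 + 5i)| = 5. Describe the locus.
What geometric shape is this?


|z - z0| = r is a circle with center z0 and radius r.
Center = (1, 5), radius = 5

Circle with center (1, 5) and radius 5


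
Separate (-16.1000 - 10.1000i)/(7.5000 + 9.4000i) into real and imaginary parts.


Multiply by conjugate: (-16.1000 - 10.1000i)(7.5000 - 9.4000i) / (7.5^2 + 9.4^2)
Numerator real = -16.1*7.5 - (10.1)*9.4 = -215.69
Numerator imag = -10.1*7.5 - (-16.1)*9.4 = 75.59
Denominator = 144.61
Re(z) = -215.69/144.61 = -1.4915
Im(z) = 75.59/144.61 = 0.5227

Re(z) = -1.4915, Im(z) = 0.5227


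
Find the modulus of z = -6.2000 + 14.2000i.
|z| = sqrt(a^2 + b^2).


|z| = sqrt((-6.2)^2 + 14.2^2) = sqrt(38.44 + 201.64) = sqrt(240.08) = 15.4945

|z| = 15.4945


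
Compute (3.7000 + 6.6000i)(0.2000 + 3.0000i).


Real = 3.7*0.2 - 6.6*3 = 0.74 - 19.8 = -19.06
Imag = 3.7*3 + 0.2*6.6 = 11.1 + 1.32 = 12.42

-19.0600 + 12.4200i


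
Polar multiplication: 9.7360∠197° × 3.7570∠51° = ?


r = 9.7360 * 3.7570 = 36.5782
theta = 197° + 51° = 248° = 248° (mod 360)

36.5782 cis(248°)


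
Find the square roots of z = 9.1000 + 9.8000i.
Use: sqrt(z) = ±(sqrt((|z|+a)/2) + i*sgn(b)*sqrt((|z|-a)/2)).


|z| = sqrt(82.81+96.04) = 13.3735
sqrt((|z|+a)/2) = sqrt((13.3735+9.1)/2) = sqrt(11.2367) = 3.3521
sqrt((|z|-a)/2) = sqrt((13.3735-9.1)/2) = sqrt(2.1367) = 1.4618

±(3.3521 + 1.4618i) i.e. 3.3521 + 1.4618i and -3.3521 - 1.4618i


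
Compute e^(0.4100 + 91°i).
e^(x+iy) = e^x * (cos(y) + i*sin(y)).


e^0.4100 = 1.5068
cos(91°) = -0.01745
sin(91°) = 0.99985
Real = 1.5068*(-0.01745) = -0.0263
Imag = 1.5068*0.99985 = 1.5066

-0.0263 + 1.5066i


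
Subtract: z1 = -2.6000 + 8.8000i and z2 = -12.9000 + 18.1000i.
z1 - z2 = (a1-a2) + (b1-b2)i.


Real: -2.6 + 12.9 = 10.3
Imag: 8.8 - 18.1 = -9.3

10.3000 - 9.3000i


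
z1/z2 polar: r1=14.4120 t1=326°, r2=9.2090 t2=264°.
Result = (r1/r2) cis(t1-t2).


r = 14.4120 / 9.2090 = 1.5650
theta = 326° - 264° = 62° = 62° (mod 360)

1.5650 cis(62°)


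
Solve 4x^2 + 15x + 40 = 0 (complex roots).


disc = 15^2 - 4*4*40 = 225 - 640 = -415
sqrt(|disc|) = sqrt(415) = 20.3715
Real part = -15/(2*4) = -1.8750
Imag part = 20.3715/(2*4) = 2.5464

-1.8750 ± 2.5464i


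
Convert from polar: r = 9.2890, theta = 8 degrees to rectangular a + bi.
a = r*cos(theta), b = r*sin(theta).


a = 9.2890*cos(8°) = 9.2890*0.99027 = 9.1986
b = 9.2890*sin(8°) = 9.2890*0.13917 = 1.2928

9.1986 + 1.2928i


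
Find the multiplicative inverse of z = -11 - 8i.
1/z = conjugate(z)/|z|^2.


|z|^2 = 121+64 = 185
1/z = (-11 + 8i)/185

1/z = -0.0595 + 0.0432i


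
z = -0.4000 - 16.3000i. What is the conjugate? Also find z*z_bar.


z_bar = -0.4000 + 16.3000i
z*z_bar = (-0.4)^2 + (-16.3)^2 = 0.16 + 265.69 = 265.85

z_bar = -0.4000 + 16.3000i, z*z_bar = 265.85


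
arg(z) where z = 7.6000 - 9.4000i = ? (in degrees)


Re = 7.6, Im = -9.4
arg = atan2(-9.4, 7.6) = -51.0441 degrees

arg(z) = -51.0441 degrees


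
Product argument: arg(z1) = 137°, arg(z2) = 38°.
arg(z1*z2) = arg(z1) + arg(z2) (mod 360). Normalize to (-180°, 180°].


arg(z1*z2) = 137° + 38° = 175°
Normalized to (-180°, 180°]: 175°

175°


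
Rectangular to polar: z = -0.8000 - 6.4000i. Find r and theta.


r = sqrt(0.64+40.96) = sqrt(41.6) = 6.4498
theta = atan2(-6.4, -0.8) = -97.1250 degrees

r = 6.4498, theta = -97.1250 degrees


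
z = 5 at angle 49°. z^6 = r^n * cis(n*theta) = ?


r^6 = 5^6 = 15625
n*theta = 6*49° = 294° = 294° (mod 360)
a = 15625*cos(294°) = 6355.2600
b = 15625*sin(294°) = -14274.1478

15625 cis(294°) = 6355.2600 - 14274.1478i


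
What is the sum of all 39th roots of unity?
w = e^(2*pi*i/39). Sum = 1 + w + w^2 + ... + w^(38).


The sum of all 39th roots of unity is 0.
Geometric series: (1 - w^39)/(1 - w) = (1-1)/(1-w) = 0 since w^39 = 1, w ≠ 1.
Alternatively: coefficient of z^38 in z^39 - 1 is 0.

0


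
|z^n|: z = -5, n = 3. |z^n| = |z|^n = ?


|z| = sqrt(25+0) = sqrt(25) = 5
|z^3| = |z|^3 = 5^3 = 125

|z^3| = 125


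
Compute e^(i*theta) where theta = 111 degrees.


cos(111°) = -0.3584
sin(111°) = 0.9336

e^(i*111°) = -0.3584 + 0.9336i


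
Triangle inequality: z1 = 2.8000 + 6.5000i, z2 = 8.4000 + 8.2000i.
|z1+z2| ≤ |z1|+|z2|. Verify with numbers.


|z1| = sqrt(2.8^2 + 6.5^2) = sqrt(50.09) = 7.0774
|z2| = sqrt(8.4^2 + 8.2^2) = sqrt(137.8) = 11.7388
z1+z2 = 11.2000 + 14.7000i
|z1+z2| = sqrt(341.53) = 18.4805
|z1|+|z2| = 7.0774 + 11.7388 = 18.8162

|z1+z2| = 18.4805 ≤ |z1|+|z2| = 18.8162 (verified)


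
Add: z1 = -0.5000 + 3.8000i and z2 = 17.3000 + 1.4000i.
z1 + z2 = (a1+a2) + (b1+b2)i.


Real: -0.5 + 17.3 = 16.8
Imag: 3.8 + 1.4 = 5.2

16.8000 + 5.2000i


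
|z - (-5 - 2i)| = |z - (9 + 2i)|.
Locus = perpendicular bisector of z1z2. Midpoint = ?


Equal distances means the locus is the perpendicular bisector of z1 and z2.
Midpoint = ((-5+9)/2, (-2+2)/2) = (2.0000, 0)

Perpendicular bisector through (2.0000, 0)


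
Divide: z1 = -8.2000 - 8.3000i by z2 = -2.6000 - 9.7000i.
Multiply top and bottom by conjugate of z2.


Conjugate of z2 = -2.6000 + 9.7000i
Numerator: (-8.2000 - 8.3000i)(-2.6000 + 9.7000i) = 101.8300 - 57.9600i
Denominator: (-2.6)^2 + (-9.7)^2 = 100.85
Result = (101.8300 - 57.9600i)/100.85

1.0097 - 0.5747i


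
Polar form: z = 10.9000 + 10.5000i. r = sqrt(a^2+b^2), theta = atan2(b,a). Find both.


r = sqrt(118.81+110.25) = sqrt(229.06) = 15.1347
theta = atan2(10.5, 10.9) = 43.9292 degrees

r = 15.1347, theta = 43.9292 degrees


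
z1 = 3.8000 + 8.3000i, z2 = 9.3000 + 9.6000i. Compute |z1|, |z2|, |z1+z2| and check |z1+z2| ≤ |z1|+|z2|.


|z1| = sqrt(3.8^2 + 8.3^2) = sqrt(83.33) = 9.1285
|z2| = sqrt(9.3^2 + 9.6^2) = sqrt(178.65) = 13.3660
z1+z2 = 13.1000 + 17.9000i
|z1+z2| = sqrt(492.02) = 22.1815
|z1|+|z2| = 9.1285 + 13.3660 = 22.4945

|z1+z2| = 22.1815 ≤ |z1|+|z2| = 22.4945 (verified)


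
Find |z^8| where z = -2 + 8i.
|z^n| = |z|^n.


|z| = sqrt(4+64) = sqrt(68) = 8.2462
|z^8| = |z|^8 = (sqrt(68))^8 = 68^4 = 21381376

|z^8| = 21381376


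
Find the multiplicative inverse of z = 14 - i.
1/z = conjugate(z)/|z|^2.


|z|^2 = 196+1 = 197
1/z = (14 + 1i)/197

1/z = 0.0711 + 0.0051i


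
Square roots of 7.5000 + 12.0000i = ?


|z| = sqrt(56.25+144) = 14.1510
sqrt((|z|+a)/2) = sqrt((14.1510+7.5)/2) = sqrt(10.8255) = 3.2902
sqrt((|z|-a)/2) = sqrt((14.1510-7.5)/2) = sqrt(3.3255) = 1.8236

±(3.2902 + 1.8236i) i.e. 3.2902 + 1.8236i and -3.2902 - 1.8236i


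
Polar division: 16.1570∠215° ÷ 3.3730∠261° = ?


r = 16.1570 / 3.3730 = 4.7901
theta = 215° - 261° = -46° = 314° (mod 360)

4.7901 cis(314°)


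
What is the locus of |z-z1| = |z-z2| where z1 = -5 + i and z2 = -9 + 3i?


Equal distances means the locus is the perpendicular bisector of z1 and z2.
Midpoint = ((-5+(-9))/2, (1+3)/2) = (-7.0000, 2.0000)

Perpendicular bisector through (-7.0000, 2.0000)


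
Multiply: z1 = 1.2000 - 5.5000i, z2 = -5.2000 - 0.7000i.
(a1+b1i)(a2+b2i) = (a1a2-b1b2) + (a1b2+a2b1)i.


Real = 1.2*(-5.2) - (-5.5)*(-0.7) = -6.24 - 3.85 = -10.09
Imag = 1.2*(-0.7) - (5.2)*(-5.5) = -0.84 + 28.6 = 27.76

-10.0900 + 27.7600i


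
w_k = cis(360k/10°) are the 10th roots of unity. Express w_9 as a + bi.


Angle = 360*9/10 = 324°
a = cos(324°) = 0.8090
b = sin(324°) = -0.5878

0.8090 - 0.5878i


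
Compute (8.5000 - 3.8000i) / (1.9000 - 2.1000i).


Conjugate of z2 = 1.9000 + 2.1000i
Numerator: (8.5000 - 3.8000i)(1.9000 + 2.1000i) = 24.1300 + 10.6300i
Denominator: 1.9^2 + (-2.1)^2 = 8.02
Result = (24.1300 + 10.6300i)/8.02

3.0087 + 1.3254i


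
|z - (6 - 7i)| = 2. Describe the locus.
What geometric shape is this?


|z - z0| = r is a circle with center z0 and radius r.
Center = (6, -7), radius = 2

Circle with center (6, -7) and radius 2


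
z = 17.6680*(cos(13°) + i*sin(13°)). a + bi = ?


a = 17.6680*cos(13°) = 17.6680*0.97437 = 17.2152
b = 17.6680*sin(13°) = 17.6680*0.22495 = 3.9744

17.2152 + 3.9744i


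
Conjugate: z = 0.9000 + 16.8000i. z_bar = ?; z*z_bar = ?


z_bar = 0.9000 - 16.8000i
z*z_bar = 0.9^2 + 16.8^2 = 0.81 + 282.24 = 283.05

z_bar = 0.9000 - 16.8000i, z*z_bar = 283.05


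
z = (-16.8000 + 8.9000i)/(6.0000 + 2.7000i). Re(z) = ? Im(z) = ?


Multiply by conjugate: (-16.8000 + 8.9000i)(6.0000 - 2.7000i) / (6^2 + 2.7^2)
Numerator real = -16.8*6 + 8.9*2.7 = -76.77
Numerator imag = 8.9*6 - (-16.8)*2.7 = 98.76
Denominator = 43.29
Re(z) = -76.77/43.29 = -1.7734
Im(z) = 98.76/43.29 = 2.2814

Re(z) = -1.7734, Im(z) = 2.2814


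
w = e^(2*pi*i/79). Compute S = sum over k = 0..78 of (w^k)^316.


The roots are w_k = w^k with w = e^(2*pi*i/79), and (w^k)^316 = (w^316)^k.
So S = 1 + u + u^2 + ... + u^(78) with u = w^316.
316 = 4*79 + 0, so 316 is a multiple of 79 and u = (w^79)^4 = 1.
Every one of the 79 terms equals 1: S = 79

S = 79


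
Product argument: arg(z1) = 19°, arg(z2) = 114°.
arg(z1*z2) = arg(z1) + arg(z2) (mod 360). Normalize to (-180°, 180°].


arg(z1*z2) = 19° + 114° = 133°
Normalized to (-180°, 180°]: 133°

133°


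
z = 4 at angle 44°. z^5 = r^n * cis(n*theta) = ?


r^5 = 4^5 = 1024
n*theta = 5*44° = 220° = 220° (mod 360)
a = 1024*cos(220°) = -784.4295
b = 1024*sin(220°) = -658.2145

1024 cis(220°) = -784.4295 - 658.2145i


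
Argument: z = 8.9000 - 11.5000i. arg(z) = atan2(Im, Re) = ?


Re = 8.9, Im = -11.5
arg = atan2(-11.5, 8.9) = -52.2632 degrees

arg(z) = -52.2632 degrees


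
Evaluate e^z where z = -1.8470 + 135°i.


e^-1.8470 = 0.1577
cos(135°) = -0.7071
sin(135°) = 0.7071
Real = 0.1577*(-0.7071) = -0.1115
Imag = 0.1577*0.7071 = 0.1115

-0.1115 + 0.1115i


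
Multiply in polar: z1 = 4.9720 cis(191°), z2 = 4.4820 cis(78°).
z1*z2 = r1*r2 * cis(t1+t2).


r = 4.9720 * 4.4820 = 22.2845
theta = 191° + 78° = 269° = 269° (mod 360)

22.2845 cis(269°)


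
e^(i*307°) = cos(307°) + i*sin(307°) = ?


cos(307°) = 0.6018
sin(307°) = -0.7986

e^(i*307°) = 0.6018 - 0.7986i


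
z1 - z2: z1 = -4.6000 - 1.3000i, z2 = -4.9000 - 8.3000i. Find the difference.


Real: -4.6 + 4.9 = 0.3
Imag: -1.3 + 8.3 = 7

0.3000 + 7.0000i


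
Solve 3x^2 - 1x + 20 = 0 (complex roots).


disc = (-1)^2 - 4*3*20 = 1 - 240 = -239
sqrt(|disc|) = sqrt(239) = 15.4596
Real part = 1/(2*3) = 0.1667
Imag part = 15.4596/(2*3) = 2.5766

0.1667 ± 2.5766i


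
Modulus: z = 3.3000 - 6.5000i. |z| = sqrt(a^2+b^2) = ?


|z| = sqrt(3.3^2 + (-6.5)^2) = sqrt(10.89 + 42.25) = sqrt(53.14) = 7.2897

|z| = 7.2897


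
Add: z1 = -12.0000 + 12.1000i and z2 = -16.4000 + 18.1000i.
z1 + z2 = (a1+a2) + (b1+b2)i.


Real: -12 - 16.4 = -28.4
Imag: 12.1 + 18.1 = 30.2

-28.4000 + 30.2000i


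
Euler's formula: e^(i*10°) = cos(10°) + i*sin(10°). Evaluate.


cos(10°) = 0.9848
sin(10°) = 0.1736

e^(i*10°) = 0.9848 + 0.1736i


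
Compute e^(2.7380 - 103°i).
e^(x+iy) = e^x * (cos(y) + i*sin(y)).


e^2.7380 = 15.45604
cos(-103°) = -0.224951
sin(-103°) = -0.97437
Real = 15.45604*(-0.224951) = -3.4769
Imag = 15.45604*(-0.97437) = -15.0599

-3.4769 - 15.0599i


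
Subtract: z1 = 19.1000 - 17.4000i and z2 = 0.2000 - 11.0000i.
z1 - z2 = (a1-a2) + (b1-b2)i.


Real: 19.1 - 0.2 = 18.9
Imag: -17.4 + 11 = -6.4

18.9000 - 6.4000i


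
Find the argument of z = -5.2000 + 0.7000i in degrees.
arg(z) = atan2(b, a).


Re = -5.2, Im = 0.7
arg = atan2(0.7, -5.2) = 172.3332 degrees

arg(z) = 172.3332 degrees


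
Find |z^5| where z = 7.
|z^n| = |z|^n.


|z| = sqrt(49+0) = sqrt(49) = 7
|z^5| = |z|^5 = 7^5 = 16807

|z^5| = 16807


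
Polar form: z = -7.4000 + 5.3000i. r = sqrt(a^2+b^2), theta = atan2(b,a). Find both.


r = sqrt(54.76+28.09) = sqrt(82.85) = 9.1022
theta = atan2(5.3, -7.4) = 144.3891 degrees

r = 9.1022, theta = 144.3891 degrees


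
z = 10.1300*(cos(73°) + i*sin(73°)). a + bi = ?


a = 10.1300*cos(73°) = 10.1300*0.29237 = 2.9617
b = 10.1300*sin(73°) = 10.1300*0.956305 = 9.6874

2.9617 + 9.6874i


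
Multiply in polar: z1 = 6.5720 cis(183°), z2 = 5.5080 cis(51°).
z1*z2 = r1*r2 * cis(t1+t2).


r = 6.5720 * 5.5080 = 36.1986
theta = 183° + 51° = 234° = 234° (mod 360)

36.1986 cis(234°)


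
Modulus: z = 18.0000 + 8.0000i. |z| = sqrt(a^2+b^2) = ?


|z| = sqrt(18^2 + 8^2) = sqrt(324 + 64) = sqrt(388) = 19.6977

|z| = 19.6977


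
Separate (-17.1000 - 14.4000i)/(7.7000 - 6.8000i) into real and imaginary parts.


Multiply by conjugate: (-17.1000 - 14.4000i)(7.7000 + 6.8000i) / (7.7^2 + (-6.8)^2)
Numerator real = -17.1*7.7 - (14.4)*(-6.8) = -33.75
Numerator imag = -14.4*7.7 - (-17.1)*(-6.8) = -227.16
Denominator = 105.53
Re(z) = -33.75/105.53 = -0.3198
Im(z) = -227.16/105.53 = -2.1526

Re(z) = -0.3198, Im(z) = -2.1526


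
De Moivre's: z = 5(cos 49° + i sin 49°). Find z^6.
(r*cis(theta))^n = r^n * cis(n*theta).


r^6 = 5^6 = 15625
n*theta = 6*49° = 294° = 294° (mod 360)
a = 15625*cos(294°) = 6355.2600
b = 15625*sin(294°) = -14274.1478

15625 cis(294°) = 6355.2600 - 14274.1478i


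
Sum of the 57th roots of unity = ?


The sum of all 57th roots of unity is 0.
Geometric series: (1 - w^57)/(1 - w) = (1-1)/(1-w) = 0 since w^57 = 1, w ≠ 1.
Alternatively: coefficient of z^56 in z^57 - 1 is 0.

0


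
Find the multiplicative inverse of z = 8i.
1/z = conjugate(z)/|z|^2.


|z|^2 = 0+64 = 64
1/z = (0 - 8i)/64

1/z = 0 - 0.1250i


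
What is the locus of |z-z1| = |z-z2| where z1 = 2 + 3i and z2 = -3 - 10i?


Equal distances means the locus is the perpendicular bisector of z1 and z2.
Midpoint = ((2+(-3))/2, (3+(-10))/2) = (-0.5000, -3.5000)

Perpendicular bisector through (-0.5000, -3.5000)


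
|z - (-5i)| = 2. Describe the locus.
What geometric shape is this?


|z - z0| = r is a circle with center z0 and radius r.
Center = (0, -5), radius = 2

Circle with center (0, -5) and radius 2


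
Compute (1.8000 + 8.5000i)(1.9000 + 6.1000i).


Real = 1.8*1.9 - 8.5*6.1 = 3.42 - 51.85 = -48.43
Imag = 1.8*6.1 + 1.9*8.5 = 10.98 + 16.15 = 27.13

-48.4300 + 27.1300i


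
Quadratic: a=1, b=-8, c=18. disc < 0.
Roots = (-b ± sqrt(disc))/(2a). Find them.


disc = (-8)^2 - 4*1*18 = 64 - 72 = -8
sqrt(|disc|) = sqrt(8) = 2.8284
Real part = 8/(2*1) = 4.0000
Imag part = 2.8284/(2*1) = 1.4142

4.0000 ± 1.4142i


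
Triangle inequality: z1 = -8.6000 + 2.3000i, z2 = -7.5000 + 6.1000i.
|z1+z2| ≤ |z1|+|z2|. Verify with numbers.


|z1| = sqrt((-8.6)^2 + 2.3^2) = sqrt(79.25) = 8.9022
|z2| = sqrt((-7.5)^2 + 6.1^2) = sqrt(93.46) = 9.6675
z1+z2 = -16.1000 + 8.4000i
|z1+z2| = sqrt(329.77) = 18.1596
|z1|+|z2| = 8.9022 + 9.6675 = 18.5697

|z1+z2| = 18.1596 ≤ |z1|+|z2| = 18.5697 (verified)


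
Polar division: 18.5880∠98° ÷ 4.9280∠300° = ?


r = 18.5880 / 4.9280 = 3.7719
theta = 98° - 300° = -202° = 158° (mod 360)

3.7719 cis(158°)


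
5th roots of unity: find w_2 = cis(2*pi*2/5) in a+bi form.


Angle = 360*2/5 = 144°
a = cos(144°) = -0.8090
b = sin(144°) = 0.5878

-0.8090 + 0.5878i


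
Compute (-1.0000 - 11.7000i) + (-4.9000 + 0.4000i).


Real: -1 - 4.9 = -5.9
Imag: -11.7 + 0.4 = -11.3

-5.9000 - 11.3000i


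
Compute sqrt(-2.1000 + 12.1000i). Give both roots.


|z| = sqrt(4.41+146.41) = 12.2809
sqrt((|z|+a)/2) = sqrt((12.2809+(-2.1))/2) = sqrt(5.0904) = 2.2562
sqrt((|z|-a)/2) = sqrt((12.2809-(-2.1))/2) = sqrt(7.1904) = 2.6815

±(2.2562 + 2.6815i) i.e. 2.2562 + 2.6815i and -2.2562 - 2.6815i


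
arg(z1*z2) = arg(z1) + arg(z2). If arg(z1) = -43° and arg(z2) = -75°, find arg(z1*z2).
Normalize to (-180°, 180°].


arg(z1*z2) = -43° - 75° = -118°
Normalized to (-180°, 180°]: -118°

-118°


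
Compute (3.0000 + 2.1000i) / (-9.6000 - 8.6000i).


Conjugate of z2 = -9.6000 + 8.6000i
Numerator: (3.0000 + 2.1000i)(-9.6000 + 8.6000i) = -46.8600 + 5.6400i
Denominator: (-9.6)^2 + (-8.6)^2 = 166.12
Result = (-46.8600 + 5.6400i)/166.12

-0.2821 + 0.0340i


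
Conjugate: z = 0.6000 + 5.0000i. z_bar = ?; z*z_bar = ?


z_bar = 0.6000 - 5.0000i
z*z_bar = 0.6^2 + 5^2 = 0.36 + 25 = 25.36

z_bar = 0.6000 - 5.0000i, z*z_bar = 25.36


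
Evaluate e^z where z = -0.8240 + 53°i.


e^-0.8240 = 0.4387
cos(53°) = 0.6018
sin(53°) = 0.7986
Real = 0.4387*0.6018 = 0.2640
Imag = 0.4387*0.7986 = 0.3503

0.2640 + 0.3503i


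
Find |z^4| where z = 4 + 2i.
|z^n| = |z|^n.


|z| = sqrt(16+4) = sqrt(20) = 4.4721
|z^4| = |z|^4 = (sqrt(20))^4 = 20^2 = 400

|z^4| = 400


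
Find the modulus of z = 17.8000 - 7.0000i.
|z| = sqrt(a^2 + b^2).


|z| = sqrt(17.8^2 + (-7)^2) = sqrt(316.84 + 49) = sqrt(365.84) = 19.1269

|z| = 19.1269


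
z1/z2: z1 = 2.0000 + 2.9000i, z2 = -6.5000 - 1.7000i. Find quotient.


Conjugate of z2 = -6.5000 + 1.7000i
Numerator: (2.0000 + 2.9000i)(-6.5000 + 1.7000i) = -17.9300 - 15.4500i
Denominator: (-6.5)^2 + (-1.7)^2 = 45.14
Result = (-17.9300 - 15.4500i)/45.14

-0.3972 - 0.3423i


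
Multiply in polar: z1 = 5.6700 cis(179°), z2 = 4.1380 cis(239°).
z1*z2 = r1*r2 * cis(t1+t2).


r = 5.6700 * 4.1380 = 23.4625
theta = 179° + 239° = 418° = 58° (mod 360)

23.4625 cis(58°)


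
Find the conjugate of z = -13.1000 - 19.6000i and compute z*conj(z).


z_bar = -13.1000 + 19.6000i
z*z_bar = (-13.1)^2 + (-19.6)^2 = 171.61 + 384.16 = 555.77

z_bar = -13.1000 + 19.6000i, z*z_bar = 555.77


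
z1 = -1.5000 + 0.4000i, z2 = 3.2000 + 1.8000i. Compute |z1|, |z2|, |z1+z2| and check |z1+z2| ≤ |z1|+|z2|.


|z1| = sqrt((-1.5)^2 + 0.4^2) = sqrt(2.41) = 1.5524
|z2| = sqrt(3.2^2 + 1.8^2) = sqrt(13.48) = 3.6715
z1+z2 = 1.7000 + 2.2000i
|z1+z2| = sqrt(7.73) = 2.7803
|z1|+|z2| = 1.5524 + 3.6715 = 5.2239

|z1+z2| = 2.7803 ≤ |z1|+|z2| = 5.2239 (verified)


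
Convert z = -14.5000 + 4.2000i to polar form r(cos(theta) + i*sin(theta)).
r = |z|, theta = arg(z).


r = sqrt(210.25+17.64) = sqrt(227.89) = 15.0960
theta = atan2(4.2, -14.5) = 163.8461 degrees

r = 15.0960, theta = 163.8461 degrees


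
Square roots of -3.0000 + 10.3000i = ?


|z| = sqrt(9+106.09) = 10.7280
sqrt((|z|+a)/2) = sqrt((10.7280+(-3))/2) = sqrt(3.8640) = 1.9657
sqrt((|z|-a)/2) = sqrt((10.7280-(-3))/2) = sqrt(6.8640) = 2.6199

±(1.9657 + 2.6199i) i.e. 1.9657 + 2.6199i and -1.9657 - 2.6199i


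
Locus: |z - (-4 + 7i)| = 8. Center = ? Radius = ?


|z - z0| = r is a circle with center z0 and radius r.
Center = (-4, 7), radius = 8

Circle with center (-4, 7) and radius 8


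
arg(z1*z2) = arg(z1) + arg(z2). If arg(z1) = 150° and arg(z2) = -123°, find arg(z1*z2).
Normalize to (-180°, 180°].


arg(z1*z2) = 150° - 123° = 27°
Normalized to (-180°, 180°]: 27°

27°


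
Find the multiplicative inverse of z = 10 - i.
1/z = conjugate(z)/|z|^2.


|z|^2 = 100+1 = 101
1/z = (10 + 1i)/101

1/z = 0.0990 + 0.0099i


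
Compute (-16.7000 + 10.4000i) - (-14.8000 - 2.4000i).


Real: -16.7 + 14.8 = -1.9
Imag: 10.4 + 2.4 = 12.8

-1.9000 + 12.8000i


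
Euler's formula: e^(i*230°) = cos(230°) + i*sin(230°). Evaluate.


cos(230°) = -0.6428
sin(230°) = -0.7660

e^(i*230°) = -0.6428 - 0.7660i


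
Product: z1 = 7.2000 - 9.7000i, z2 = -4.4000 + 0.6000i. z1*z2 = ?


Real = 7.2*(-4.4) - (-9.7)*0.6 = -31.68 - (-5.82) = -25.86
Imag = 7.2*0.6 - (4.4)*(-9.7) = 4.32 + 42.68 = 47

-25.8600 + 47.0000i


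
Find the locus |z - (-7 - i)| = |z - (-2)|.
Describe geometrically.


Equal distances means the locus is the perpendicular bisector of z1 and z2.
Midpoint = ((-7+(-2))/2, (-1+0)/2) = (-4.5000, -0.5000)

Perpendicular bisector through (-4.5000, -0.5000)


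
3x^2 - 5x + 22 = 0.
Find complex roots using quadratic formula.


disc = (-5)^2 - 4*3*22 = 25 - 264 = -239
sqrt(|disc|) = sqrt(239) = 15.4596
Real part = 5/(2*3) = 0.8333
Imag part = 15.4596/(2*3) = 2.5766

0.8333 ± 2.5766i


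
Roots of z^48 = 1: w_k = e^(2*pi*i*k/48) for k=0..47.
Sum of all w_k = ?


The sum of all 48th roots of unity is 0.
Geometric series: (1 - w^48)/(1 - w) = (1-1)/(1-w) = 0 since w^48 = 1, w ≠ 1.
Alternatively: coefficient of z^47 in z^48 - 1 is 0.

0


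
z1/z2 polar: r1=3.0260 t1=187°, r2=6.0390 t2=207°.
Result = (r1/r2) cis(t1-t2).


r = 3.0260 / 6.0390 = 0.5011
theta = 187° - 207° = -20° = 340° (mod 360)

0.5011 cis(340°)


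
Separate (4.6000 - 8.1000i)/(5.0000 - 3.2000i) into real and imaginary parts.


Multiply by conjugate: (4.6000 - 8.1000i)(5.0000 + 3.2000i) / (5^2 + (-3.2)^2)
Numerator real = 4.6*5 - (8.1)*(-3.2) = 48.92
Numerator imag = -8.1*5 - 4.6*(-3.2) = -25.78
Denominator = 35.24
Re(z) = 48.92/35.24 = 1.3882
Im(z) = -25.78/35.24 = -0.7316

Re(z) = 1.3882, Im(z) = -0.7316


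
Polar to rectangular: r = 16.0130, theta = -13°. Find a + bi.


a = 16.0130*cos(-13°) = 16.0130*0.97437 = 15.6026
b = 16.0130*sin(-13°) = 16.0130*(-0.22495) = -3.6021

15.6026 - 3.6021i


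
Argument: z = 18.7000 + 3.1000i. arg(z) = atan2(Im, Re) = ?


Re = 18.7, Im = 3.1
arg = atan2(3.1, 18.7) = 9.4126 degrees

arg(z) = 9.4126 degrees


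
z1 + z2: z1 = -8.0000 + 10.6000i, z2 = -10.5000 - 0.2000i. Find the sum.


Real: -8 - 10.5 = -18.5
Imag: 10.6 - 0.2 = 10.4

-18.5000 + 10.4000i


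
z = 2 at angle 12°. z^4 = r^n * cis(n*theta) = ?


r^4 = 2^4 = 16
n*theta = 4*12° = 48° = 48° (mod 360)
a = 16*cos(48°) = 10.7061
b = 16*sin(48°) = 11.8903

16 cis(48°) = 10.7061 + 11.8903i


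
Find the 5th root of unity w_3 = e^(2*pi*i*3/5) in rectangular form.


Angle = 360*3/5 = 216°
a = cos(216°) = -0.8090
b = sin(216°) = -0.5878

-0.8090 - 0.5878i


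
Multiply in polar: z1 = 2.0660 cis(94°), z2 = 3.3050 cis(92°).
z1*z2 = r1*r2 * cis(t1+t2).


r = 2.0660 * 3.3050 = 6.8281
theta = 94° + 92° = 186° = 186° (mod 360)

6.8281 cis(186°)


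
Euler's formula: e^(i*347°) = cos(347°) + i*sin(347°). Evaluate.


cos(347°) = 0.9744
sin(347°) = -0.2250

e^(i*347°) = 0.9744 - 0.2250i


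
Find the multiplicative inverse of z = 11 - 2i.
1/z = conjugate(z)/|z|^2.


|z|^2 = 121+4 = 125
1/z = (11 + 2i)/125

1/z = 0.0880 + 0.0160i


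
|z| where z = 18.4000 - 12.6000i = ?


|z| = sqrt(18.4^2 + (-12.6)^2) = sqrt(338.56 + 158.76) = sqrt(497.32) = 22.3007

|z| = 22.3007


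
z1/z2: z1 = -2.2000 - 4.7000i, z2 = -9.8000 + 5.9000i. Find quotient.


Conjugate of z2 = -9.8000 - 5.9000i
Numerator: (-2.2000 - 4.7000i)(-9.8000 - 5.9000i) = -6.1700 + 59.0400i
Denominator: (-9.8)^2 + 5.9^2 = 130.85
Result = (-6.1700 + 59.0400i)/130.85

-0.0472 + 0.4512i


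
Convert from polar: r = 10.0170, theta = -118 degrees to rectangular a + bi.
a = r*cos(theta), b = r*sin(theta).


a = 10.0170*cos(-118°) = 10.0170*(-0.46947) = -4.7027
b = 10.0170*sin(-118°) = 10.0170*(-0.88295) = -8.8445

-4.7027 - 8.8445i


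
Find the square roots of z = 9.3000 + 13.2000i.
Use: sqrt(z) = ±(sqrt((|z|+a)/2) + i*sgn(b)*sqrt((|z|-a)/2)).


|z| = sqrt(86.49+174.24) = 16.1471
sqrt((|z|+a)/2) = sqrt((16.1471+9.3)/2) = sqrt(12.7236) = 3.5670
sqrt((|z|-a)/2) = sqrt((16.1471-9.3)/2) = sqrt(3.4236) = 1.8503

±(3.5670 + 1.8503i) i.e. 3.5670 + 1.8503i and -3.5670 - 1.8503i


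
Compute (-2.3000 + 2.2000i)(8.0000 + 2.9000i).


Real = -2.3*8 - 2.2*2.9 = -18.4 - 6.38 = -24.78
Imag = -2.3*2.9 + 8*2.2 = -6.67 + 17.6 = 10.93

-24.7800 + 10.9300i


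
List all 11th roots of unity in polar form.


The 11th roots of unity are cis(360k/11°) for k=0..10
Angle step = 360/11 = 32.7273°
Primitive root: cis(32.7273°)
Primitive root = 0.8413 + 0.5406i

11 roots at angles: 0°, 32.7273°, 65.4545°, 98.1818°, 130.9091°, 163.6364°, 196.3636°, 229.0909°, 261.8182°, 294.5455°, 327.2727°


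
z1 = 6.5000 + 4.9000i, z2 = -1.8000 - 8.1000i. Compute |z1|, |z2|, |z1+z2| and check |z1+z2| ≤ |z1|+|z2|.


|z1| = sqrt(6.5^2 + 4.9^2) = sqrt(66.26) = 8.1400
|z2| = sqrt((-1.8)^2 + (-8.1)^2) = sqrt(68.85) = 8.2976
z1+z2 = 4.7000 - 3.2000i
|z1+z2| = sqrt(32.33) = 5.6859
|z1|+|z2| = 8.1400 + 8.2976 = 16.4376

|z1+z2| = 5.6859 ≤ |z1|+|z2| = 16.4376 (verified)


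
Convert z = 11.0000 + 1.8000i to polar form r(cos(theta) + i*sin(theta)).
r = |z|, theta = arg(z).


r = sqrt(121+3.24) = sqrt(124.24) = 11.1463
theta = atan2(1.8, 11) = 9.2933 degrees

r = 11.1463, theta = 9.2933 degrees


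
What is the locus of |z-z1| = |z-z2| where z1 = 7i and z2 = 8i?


Equal distances means the locus is the perpendicular bisector of z1 and z2.
Midpoint = ((0+0)/2, (7+8)/2) = (0, 7.5000)

Perpendicular bisector through (0, 7.5000)


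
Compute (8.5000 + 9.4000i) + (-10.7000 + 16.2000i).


Real: 8.5 - 10.7 = -2.2
Imag: 9.4 + 16.2 = 25.6

-2.2000 + 25.6000i


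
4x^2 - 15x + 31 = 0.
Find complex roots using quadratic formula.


disc = (-15)^2 - 4*4*31 = 225 - 496 = -271
sqrt(|disc|) = sqrt(271) = 16.4621
Real part = 15/(2*4) = 1.8750
Imag part = 16.4621/(2*4) = 2.0578

1.8750 ± 2.0578i


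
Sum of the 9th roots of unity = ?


The sum of all 9th roots of unity is 0.
Geometric series: (1 - w^9)/(1 - w) = (1-1)/(1-w) = 0 since w^9 = 1, w ≠ 1.
Alternatively: coefficient of z^8 in z^9 - 1 is 0.

0


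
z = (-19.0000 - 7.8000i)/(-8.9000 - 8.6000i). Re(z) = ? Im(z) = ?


Multiply by conjugate: (-19.0000 - 7.8000i)(-8.9000 + 8.6000i) / ((-8.9)^2 + (-8.6)^2)
Numerator real = -19*(-8.9) - (7.8)*(-8.6) = 236.18
Numerator imag = -7.8*(-8.9) - (-19)*(-8.6) = -93.98
Denominator = 153.17
Re(z) = 236.18/153.17 = 1.5419
Im(z) = -93.98/153.17 = -0.6136

Re(z) = 1.5419, Im(z) = -0.6136


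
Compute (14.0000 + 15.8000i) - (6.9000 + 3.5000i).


Real: 14 - 6.9 = 7.1
Imag: 15.8 - 3.5 = 12.3

7.1000 + 12.3000i


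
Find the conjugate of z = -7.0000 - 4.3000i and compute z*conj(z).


z_bar = -7.0000 + 4.3000i
z*z_bar = (-7)^2 + (-4.3)^2 = 49 + 18.49 = 67.49

z_bar = -7.0000 + 4.3000i, z*z_bar = 67.49


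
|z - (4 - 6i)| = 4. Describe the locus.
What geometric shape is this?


|z - z0| = r is a circle with center z0 and radius r.
Center = (4, -6), radius = 4

Circle with center (4, -6) and radius 4


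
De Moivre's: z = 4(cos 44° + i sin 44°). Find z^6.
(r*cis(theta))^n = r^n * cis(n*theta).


r^6 = 4^6 = 4096
n*theta = 6*44° = 264° = 264° (mod 360)
a = 4096*cos(264°) = -428.1486
b = 4096*sin(264°) = -4073.5617

4096 cis(264°) = -428.1486 - 4073.5617i


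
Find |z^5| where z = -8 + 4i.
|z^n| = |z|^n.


|z| = sqrt(64+16) = sqrt(80) = 8.9443
|z^5| = |z|^5 = (sqrt(80))^5 = 80^2 * sqrt(80) = 6400*sqrt(80)

|z^5| = 6400*sqrt(80) ≈ 57243.3402


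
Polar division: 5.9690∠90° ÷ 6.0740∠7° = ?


r = 5.9690 / 6.0740 = 0.9827
theta = 90° - 7° = 83° = 83° (mod 360)

0.9827 cis(83°)


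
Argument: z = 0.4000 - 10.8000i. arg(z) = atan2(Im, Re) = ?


Re = 0.4, Im = -10.8
arg = atan2(-10.8, 0.4) = -87.8789 degrees

arg(z) = -87.8789 degrees


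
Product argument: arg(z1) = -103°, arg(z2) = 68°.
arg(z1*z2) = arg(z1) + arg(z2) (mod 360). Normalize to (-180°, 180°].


arg(z1*z2) = -103° + 68° = -35°
Normalized to (-180°, 180°]: -35°

-35°


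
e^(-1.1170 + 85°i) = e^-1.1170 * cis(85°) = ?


e^-1.1170 = 0.32726
cos(85°) = 0.0872
sin(85°) = 0.9962
Real = 0.32726*0.0872 = 0.0285
Imag = 0.32726*0.9962 = 0.3260

0.0285 + 0.3260i


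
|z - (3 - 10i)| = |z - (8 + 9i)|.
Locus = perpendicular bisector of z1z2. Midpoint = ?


Equal distances means the locus is the perpendicular bisector of z1 and z2.
Midpoint = ((3+8)/2, (-10+9)/2) = (5.5000, -0.5000)

Perpendicular bisector through (5.5000, -0.5000)


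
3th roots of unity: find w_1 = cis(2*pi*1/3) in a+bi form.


Angle = 360*1/3 = 120°
a = cos(120°) = -0.5000
b = sin(120°) = 0.8660

-0.5000 + 0.8660i


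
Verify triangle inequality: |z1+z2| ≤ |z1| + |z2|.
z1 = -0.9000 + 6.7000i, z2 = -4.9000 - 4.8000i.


|z1| = sqrt((-0.9)^2 + 6.7^2) = sqrt(45.7) = 6.7602
|z2| = sqrt((-4.9)^2 + (-4.8)^2) = sqrt(47.05) = 6.8593
z1+z2 = -5.8000 + 1.9000i
|z1+z2| = sqrt(37.25) = 6.1033
|z1|+|z2| = 6.7602 + 6.8593 = 13.6195

|z1+z2| = 6.1033 ≤ |z1|+|z2| = 13.6195 (verified)


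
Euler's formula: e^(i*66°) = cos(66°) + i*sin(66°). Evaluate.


cos(66°) = 0.4067
sin(66°) = 0.9135

e^(i*66°) = 0.4067 + 0.9135i


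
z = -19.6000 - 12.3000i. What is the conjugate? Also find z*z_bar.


z_bar = -19.6000 + 12.3000i
z*z_bar = (-19.6)^2 + (-12.3)^2 = 384.16 + 151.29 = 535.45

z_bar = -19.6000 + 12.3000i, z*z_bar = 535.45


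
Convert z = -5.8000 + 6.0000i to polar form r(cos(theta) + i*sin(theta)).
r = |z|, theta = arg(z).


r = sqrt(33.64+36) = sqrt(69.64) = 8.3451
theta = atan2(6, -5.8) = 134.0290 degrees

r = 8.3451, theta = 134.0290 degrees


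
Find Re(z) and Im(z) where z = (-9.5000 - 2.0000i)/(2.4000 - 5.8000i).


Multiply by conjugate: (-9.5000 - 2.0000i)(2.4000 + 5.8000i) / (2.4^2 + (-5.8)^2)
Numerator real = -9.5*2.4 - (2)*(-5.8) = -11.2
Numerator imag = -2*2.4 - (-9.5)*(-5.8) = -59.9
Denominator = 39.4
Re(z) = -11.2/39.4 = -0.2843
Im(z) = -59.9/39.4 = -1.5203

Re(z) = -0.2843, Im(z) = -1.5203
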